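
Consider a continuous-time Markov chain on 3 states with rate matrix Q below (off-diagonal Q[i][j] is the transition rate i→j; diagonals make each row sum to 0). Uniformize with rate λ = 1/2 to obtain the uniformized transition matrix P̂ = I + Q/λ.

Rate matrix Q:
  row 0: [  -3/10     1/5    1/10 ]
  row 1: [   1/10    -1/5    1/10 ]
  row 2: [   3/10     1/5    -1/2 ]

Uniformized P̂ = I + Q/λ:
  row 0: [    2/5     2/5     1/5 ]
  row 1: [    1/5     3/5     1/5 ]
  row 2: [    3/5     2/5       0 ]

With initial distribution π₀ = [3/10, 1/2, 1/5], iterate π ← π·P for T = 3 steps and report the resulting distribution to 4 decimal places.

t=0: π = [0.3000, 0.5000, 0.2000]
t=1: π = [0.3400, 0.5000, 0.1600]
t=2: π = [0.3320, 0.5000, 0.1680]
t=3: π = [0.3336, 0.5000, 0.1664]

π = [0.3336, 0.5000, 0.1664]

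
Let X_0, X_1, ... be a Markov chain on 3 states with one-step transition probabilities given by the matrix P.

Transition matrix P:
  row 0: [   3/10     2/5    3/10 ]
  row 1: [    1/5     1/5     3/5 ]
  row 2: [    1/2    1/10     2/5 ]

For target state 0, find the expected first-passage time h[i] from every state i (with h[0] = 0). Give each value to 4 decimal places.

h = [0.0000, 2.8571, 2.1429]

First-step conditioning: h[0] = 0; for i ≠ 0, h[i] = 1 + Σ_k P[i][k]·h[k].
  h[1] = 1 + 1/5·h[1] + 3/5·h[2]
  h[2] = 1 + 1/10·h[1] + 2/5·h[2]
Solving the 2×2 linear system over states ≠ 0 gives exactly h = [0, 20/7, 15/7] (h[0] = 0 is the target).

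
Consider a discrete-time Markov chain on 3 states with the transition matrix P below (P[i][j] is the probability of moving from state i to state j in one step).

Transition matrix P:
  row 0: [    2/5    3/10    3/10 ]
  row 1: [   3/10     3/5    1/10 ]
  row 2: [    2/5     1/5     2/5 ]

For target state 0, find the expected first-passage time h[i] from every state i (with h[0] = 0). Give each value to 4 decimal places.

First-step conditioning: h[0] = 0; for i ≠ 0, h[i] = 1 + Σ_k P[i][k]·h[k].
  h[1] = 1 + 3/5·h[1] + 1/10·h[2]
  h[2] = 1 + 1/5·h[1] + 2/5·h[2]
Solving the 2×2 linear system over states ≠ 0 gives exactly h = [0, 35/11, 30/11] (h[0] = 0 is the target).

h = [0.0000, 3.1818, 2.7273]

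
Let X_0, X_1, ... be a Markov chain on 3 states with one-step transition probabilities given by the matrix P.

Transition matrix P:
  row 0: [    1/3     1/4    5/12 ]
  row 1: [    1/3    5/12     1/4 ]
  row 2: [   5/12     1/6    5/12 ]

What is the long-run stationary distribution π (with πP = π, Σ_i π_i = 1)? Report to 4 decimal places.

π = [0.3644, 0.2627, 0.3729]

Balance equations π_j = Σ_i π_i·P[i][j]:
  π_0 = 1/3·π_0 + 1/3·π_1 + 5/12·π_2
  π_1 = 1/4·π_0 + 5/12·π_1 + 1/6·π_2
  normalize: π_0 + π_1 + π_2 = 1
Solving the linear system gives exactly π = [43/118, 31/118, 22/59].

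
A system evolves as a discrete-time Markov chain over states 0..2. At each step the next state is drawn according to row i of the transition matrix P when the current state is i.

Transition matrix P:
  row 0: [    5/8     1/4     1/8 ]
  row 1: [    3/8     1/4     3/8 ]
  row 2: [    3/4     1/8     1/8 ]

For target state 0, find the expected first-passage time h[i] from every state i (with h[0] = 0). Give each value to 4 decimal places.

h = [0.0000, 2.0513, 1.4359]

First-step conditioning: h[0] = 0; for i ≠ 0, h[i] = 1 + Σ_k P[i][k]·h[k].
  h[1] = 1 + 1/4·h[1] + 3/8·h[2]
  h[2] = 1 + 1/8·h[1] + 1/8·h[2]
Solving the 2×2 linear system over states ≠ 0 gives exactly h = [0, 80/39, 56/39] (h[0] = 0 is the target).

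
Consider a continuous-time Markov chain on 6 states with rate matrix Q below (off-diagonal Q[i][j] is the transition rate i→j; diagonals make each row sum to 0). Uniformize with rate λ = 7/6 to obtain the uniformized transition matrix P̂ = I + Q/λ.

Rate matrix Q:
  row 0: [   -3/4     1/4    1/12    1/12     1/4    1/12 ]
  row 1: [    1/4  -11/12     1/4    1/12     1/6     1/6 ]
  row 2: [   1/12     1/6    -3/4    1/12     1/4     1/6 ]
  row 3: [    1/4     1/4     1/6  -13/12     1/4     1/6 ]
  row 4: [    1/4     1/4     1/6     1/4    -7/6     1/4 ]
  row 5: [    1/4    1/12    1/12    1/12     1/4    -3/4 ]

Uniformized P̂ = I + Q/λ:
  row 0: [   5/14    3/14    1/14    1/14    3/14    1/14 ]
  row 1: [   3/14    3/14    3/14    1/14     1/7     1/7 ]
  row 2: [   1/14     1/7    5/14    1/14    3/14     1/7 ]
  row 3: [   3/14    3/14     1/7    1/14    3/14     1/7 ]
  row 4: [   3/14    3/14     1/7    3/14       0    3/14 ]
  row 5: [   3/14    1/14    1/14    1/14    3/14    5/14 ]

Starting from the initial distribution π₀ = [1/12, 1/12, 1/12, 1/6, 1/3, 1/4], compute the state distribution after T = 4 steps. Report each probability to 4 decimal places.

π = [0.2235, 0.1774, 0.1609, 0.0950, 0.1663, 0.1769]

t=0: π = [0.0833, 0.0833, 0.0833, 0.1667, 0.3333, 0.2500]
t=1: π = [0.2143, 0.1726, 0.1429, 0.1190, 0.1369, 0.2143]
t=2: π = [0.2245, 0.1735, 0.1552, 0.0910, 0.1726, 0.1832]
t=3: π = [0.2242, 0.1770, 0.1594, 0.0961, 0.1649, 0.1784]
t=4: π = [0.2235, 0.1774, 0.1609, 0.0950, 0.1663, 0.1769]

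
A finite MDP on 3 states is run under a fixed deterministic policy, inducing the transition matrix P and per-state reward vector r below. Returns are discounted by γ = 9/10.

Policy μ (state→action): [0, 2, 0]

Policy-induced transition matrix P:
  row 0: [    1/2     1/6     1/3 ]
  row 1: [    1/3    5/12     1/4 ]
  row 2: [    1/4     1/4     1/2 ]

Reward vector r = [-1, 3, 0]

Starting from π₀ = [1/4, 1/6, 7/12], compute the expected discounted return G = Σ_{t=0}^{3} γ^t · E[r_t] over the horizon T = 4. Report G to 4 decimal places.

G = 1.3260

t=0: π = [0.2500, 0.1667, 0.5833], E[r] = 0.2500, γ^t·E[r] = 0.250000, running G = 0.250000
t=1: π = [0.3264, 0.2569, 0.4167], E[r] = 0.4444, γ^t·E[r] = 0.400000, running G = 0.650000
t=2: π = [0.3530, 0.2656, 0.3814], E[r] = 0.4439, γ^t·E[r] = 0.359531, running G = 1.009531
t=3: π = [0.3604, 0.2649, 0.3748], E[r] = 0.4342, γ^t·E[r] = 0.316512, running G = 1.326043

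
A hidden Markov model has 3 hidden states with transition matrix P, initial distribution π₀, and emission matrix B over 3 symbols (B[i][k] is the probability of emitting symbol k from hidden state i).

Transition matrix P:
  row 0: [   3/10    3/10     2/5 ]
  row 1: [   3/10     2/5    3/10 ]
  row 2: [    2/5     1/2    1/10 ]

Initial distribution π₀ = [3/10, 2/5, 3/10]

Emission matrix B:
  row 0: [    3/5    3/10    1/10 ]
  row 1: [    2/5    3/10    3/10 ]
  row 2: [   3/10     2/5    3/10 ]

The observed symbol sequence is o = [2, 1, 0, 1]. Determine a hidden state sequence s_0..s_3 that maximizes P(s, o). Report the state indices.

t=0: δ = [3.000e-02, 1.200e-01, 9.000e-02]  (obs o_0=2)
t=1: δ = [1.080e-02, 1.440e-02, 1.440e-02]  ψ = [1, 1, 1]  (obs o_1=1)
t=2: δ = [3.456e-03, 2.880e-03, 1.296e-03]  ψ = [2, 2, 0]  (obs o_2=0)
t=3: δ = [3.110e-04, 3.456e-04, 5.530e-04]  ψ = [0, 1, 0]  (obs o_3=1)
backtrack: best end state = 2; path = [1, 2, 0, 2]

path = [1, 2, 0, 2]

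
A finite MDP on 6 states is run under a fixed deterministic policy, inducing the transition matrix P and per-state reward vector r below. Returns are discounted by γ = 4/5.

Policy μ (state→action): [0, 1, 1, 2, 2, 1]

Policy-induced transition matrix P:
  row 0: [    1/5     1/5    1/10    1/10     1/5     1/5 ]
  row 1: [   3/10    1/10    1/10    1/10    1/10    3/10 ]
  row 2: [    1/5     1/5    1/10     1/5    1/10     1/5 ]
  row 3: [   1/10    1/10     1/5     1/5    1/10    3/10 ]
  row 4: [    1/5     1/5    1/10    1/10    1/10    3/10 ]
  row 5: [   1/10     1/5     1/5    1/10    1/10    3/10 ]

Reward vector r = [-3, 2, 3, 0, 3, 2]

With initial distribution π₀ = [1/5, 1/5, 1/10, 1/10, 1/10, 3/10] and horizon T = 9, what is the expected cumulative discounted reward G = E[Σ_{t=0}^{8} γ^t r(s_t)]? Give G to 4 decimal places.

t=0: π = [0.2000, 0.2000, 0.1000, 0.1000, 0.1000, 0.3000], E[r] = 1.0000, γ^t·E[r] = 1.000000, running G = 1.000000
t=1: π = [0.1800, 0.1700, 0.1400, 0.1200, 0.1200, 0.2700], E[r] = 1.1200, γ^t·E[r] = 0.896000, running G = 1.896000
t=2: π = [0.1780, 0.1710, 0.1390, 0.1260, 0.1180, 0.2680], E[r] = 1.1150, γ^t·E[r] = 0.713600, running G = 2.609600
t=3: π = [0.1777, 0.1703, 0.1394, 0.1265, 0.1178, 0.2683], E[r] = 1.1157, γ^t·E[r] = 0.571238, running G = 3.180838
t=4: π = [0.1776, 0.1703, 0.1395, 0.1266, 0.1178, 0.2683], E[r] = 1.1163, γ^t·E[r] = 0.457245, running G = 3.638083
t=5: π = [0.1775, 0.1703, 0.1395, 0.1266, 0.1178, 0.2683], E[r] = 1.1163, γ^t·E[r] = 0.365792, running G = 4.003875
t=6: π = [0.1775, 0.1703, 0.1395, 0.1266, 0.1178, 0.2683], E[r] = 1.1163, γ^t·E[r] = 0.292637, running G = 4.296513
t=7: π = [0.1775, 0.1703, 0.1395, 0.1266, 0.1178, 0.2683], E[r] = 1.1163, γ^t·E[r] = 0.234110, running G = 4.530623
t=8: π = [0.1775, 0.1703, 0.1395, 0.1266, 0.1178, 0.2683], E[r] = 1.1163, γ^t·E[r] = 0.187288, running G = 4.717911

G = 4.7179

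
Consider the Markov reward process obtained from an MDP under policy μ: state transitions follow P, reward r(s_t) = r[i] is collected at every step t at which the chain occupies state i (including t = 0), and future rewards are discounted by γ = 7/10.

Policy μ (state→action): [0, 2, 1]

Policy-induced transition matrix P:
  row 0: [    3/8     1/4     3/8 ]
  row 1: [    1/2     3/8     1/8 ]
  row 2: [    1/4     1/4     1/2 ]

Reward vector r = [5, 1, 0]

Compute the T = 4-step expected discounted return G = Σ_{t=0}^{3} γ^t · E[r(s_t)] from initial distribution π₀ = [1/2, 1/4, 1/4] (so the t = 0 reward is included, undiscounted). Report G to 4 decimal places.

G = 6.0264

t=0: π = [0.5000, 0.2500, 0.2500], E[r] = 2.7500, γ^t·E[r] = 2.750000, running G = 2.750000
t=1: π = [0.3750, 0.2813, 0.3438], E[r] = 2.1563, γ^t·E[r] = 1.509375, running G = 4.259375
t=2: π = [0.3672, 0.2852, 0.3477], E[r] = 2.1211, γ^t·E[r] = 1.039336, running G = 5.298711
t=3: π = [0.3672, 0.2856, 0.3472], E[r] = 2.1216, γ^t·E[r] = 0.727703, running G = 6.026414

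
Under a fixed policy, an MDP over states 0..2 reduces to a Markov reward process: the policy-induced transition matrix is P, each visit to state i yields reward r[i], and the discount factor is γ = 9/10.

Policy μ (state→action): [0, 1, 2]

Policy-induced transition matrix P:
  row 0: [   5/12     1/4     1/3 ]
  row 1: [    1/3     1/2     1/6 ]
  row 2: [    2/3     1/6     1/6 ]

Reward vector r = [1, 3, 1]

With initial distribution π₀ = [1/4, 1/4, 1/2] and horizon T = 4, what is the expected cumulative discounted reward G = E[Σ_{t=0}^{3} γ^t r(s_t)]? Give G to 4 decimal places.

t=0: π = [0.2500, 0.2500, 0.5000], E[r] = 1.5000, γ^t·E[r] = 1.500000, running G = 1.500000
t=1: π = [0.5208, 0.2708, 0.2083], E[r] = 1.5417, γ^t·E[r] = 1.387500, running G = 2.887500
t=2: π = [0.4462, 0.3003, 0.2535], E[r] = 1.6007, γ^t·E[r] = 1.296563, running G = 4.184063
t=3: π = [0.4550, 0.3040, 0.2410], E[r] = 1.6079, γ^t·E[r] = 1.172180, running G = 5.356242

G = 5.3562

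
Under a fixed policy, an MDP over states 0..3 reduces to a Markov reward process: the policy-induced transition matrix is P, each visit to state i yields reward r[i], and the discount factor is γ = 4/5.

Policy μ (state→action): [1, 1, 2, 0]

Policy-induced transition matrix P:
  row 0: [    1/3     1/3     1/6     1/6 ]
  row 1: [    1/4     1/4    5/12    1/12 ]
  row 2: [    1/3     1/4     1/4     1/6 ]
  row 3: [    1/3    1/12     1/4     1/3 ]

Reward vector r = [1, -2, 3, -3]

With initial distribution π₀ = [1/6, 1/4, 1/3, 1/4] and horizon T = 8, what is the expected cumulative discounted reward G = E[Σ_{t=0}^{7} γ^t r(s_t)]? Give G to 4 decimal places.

t=0: π = [0.1667, 0.2500, 0.3333, 0.2500], E[r] = -0.0833, γ^t·E[r] = -0.083333, running G = -0.083333
t=1: π = [0.3125, 0.2222, 0.2778, 0.1875], E[r] = 0.1389, γ^t·E[r] = 0.111111, running G = 0.027778
t=2: π = [0.3148, 0.2448, 0.2610, 0.1794], E[r] = 0.0700, γ^t·E[r] = 0.044815, running G = 0.072593
t=3: π = [0.3129, 0.2463, 0.2646, 0.1762], E[r] = 0.0855, γ^t·E[r] = 0.043753, running G = 0.116346
t=4: π = [0.3128, 0.2467, 0.2650, 0.1755], E[r] = 0.0878, γ^t·E[r] = 0.035965, running G = 0.152311
t=5: π = [0.3128, 0.2468, 0.2651, 0.1754], E[r] = 0.0882, γ^t·E[r] = 0.028910, running G = 0.181221
t=6: π = [0.3128, 0.2468, 0.2651, 0.1753], E[r] = 0.0883, γ^t·E[r] = 0.023155, running G = 0.204376
t=7: π = [0.3128, 0.2468, 0.2651, 0.1753], E[r] = 0.0884, γ^t·E[r] = 0.018529, running G = 0.222905

G = 0.2229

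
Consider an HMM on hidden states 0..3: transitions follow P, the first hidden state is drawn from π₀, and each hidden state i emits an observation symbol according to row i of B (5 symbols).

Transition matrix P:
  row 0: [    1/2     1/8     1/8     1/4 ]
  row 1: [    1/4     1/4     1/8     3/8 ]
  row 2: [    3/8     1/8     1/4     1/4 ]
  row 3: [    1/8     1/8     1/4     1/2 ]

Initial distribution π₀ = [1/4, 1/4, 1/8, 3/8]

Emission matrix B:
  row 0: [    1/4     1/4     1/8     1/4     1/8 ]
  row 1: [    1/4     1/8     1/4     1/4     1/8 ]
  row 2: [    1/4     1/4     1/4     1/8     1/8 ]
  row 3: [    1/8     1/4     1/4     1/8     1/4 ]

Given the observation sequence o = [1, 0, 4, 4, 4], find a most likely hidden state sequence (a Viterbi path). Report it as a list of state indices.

t=0: δ = [6.250e-02, 3.125e-02, 3.125e-02, 9.375e-02]  (obs o_0=1)
t=1: δ = [7.812e-03, 2.930e-03, 5.859e-03, 5.859e-03]  ψ = [0, 3, 3, 3]  (obs o_1=0)
t=2: δ = [4.883e-04, 1.221e-04, 1.831e-04, 7.324e-04]  ψ = [0, 0, 2, 3]  (obs o_2=4)
t=3: δ = [3.052e-05, 1.144e-05, 2.289e-05, 9.155e-05]  ψ = [0, 3, 3, 3]  (obs o_3=4)
t=4: δ = [1.907e-06, 1.431e-06, 2.861e-06, 1.144e-05]  ψ = [0, 3, 3, 3]  (obs o_4=4)
backtrack: best end state = 3; path = [3, 3, 3, 3, 3]

path = [3, 3, 3, 3, 3]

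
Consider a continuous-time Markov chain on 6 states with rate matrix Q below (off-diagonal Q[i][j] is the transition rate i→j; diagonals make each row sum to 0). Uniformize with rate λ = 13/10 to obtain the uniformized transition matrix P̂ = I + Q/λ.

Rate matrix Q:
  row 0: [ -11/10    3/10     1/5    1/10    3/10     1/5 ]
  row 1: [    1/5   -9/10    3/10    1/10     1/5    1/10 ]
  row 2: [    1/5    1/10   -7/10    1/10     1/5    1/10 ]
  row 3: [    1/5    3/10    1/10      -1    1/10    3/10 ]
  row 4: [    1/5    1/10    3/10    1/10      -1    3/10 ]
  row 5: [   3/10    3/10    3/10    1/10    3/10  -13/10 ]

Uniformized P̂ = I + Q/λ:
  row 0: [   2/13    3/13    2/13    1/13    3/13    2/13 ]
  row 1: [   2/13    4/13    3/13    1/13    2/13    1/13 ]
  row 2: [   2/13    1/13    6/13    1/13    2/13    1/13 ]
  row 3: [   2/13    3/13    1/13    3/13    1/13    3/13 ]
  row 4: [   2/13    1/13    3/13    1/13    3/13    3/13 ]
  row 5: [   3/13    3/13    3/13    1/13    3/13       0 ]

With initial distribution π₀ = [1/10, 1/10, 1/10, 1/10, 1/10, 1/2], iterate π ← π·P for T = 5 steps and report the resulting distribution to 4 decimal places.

π = [0.1633, 0.1754, 0.2654, 0.0909, 0.1829, 0.1222]

t=0: π = [0.1000, 0.1000, 0.1000, 0.1000, 0.1000, 0.5000]
t=1: π = [0.1923, 0.2077, 0.2308, 0.0923, 0.2000, 0.0769]
t=2: π = [0.1598, 0.1805, 0.2550, 0.0911, 0.1828, 0.1308]
t=3: π = [0.1639, 0.1773, 0.2633, 0.0909, 0.1832, 0.1213]
t=4: π = [0.1632, 0.1757, 0.2649, 0.0909, 0.1829, 0.1224]
t=5: π = [0.1633, 0.1754, 0.2654, 0.0909, 0.1829, 0.1222]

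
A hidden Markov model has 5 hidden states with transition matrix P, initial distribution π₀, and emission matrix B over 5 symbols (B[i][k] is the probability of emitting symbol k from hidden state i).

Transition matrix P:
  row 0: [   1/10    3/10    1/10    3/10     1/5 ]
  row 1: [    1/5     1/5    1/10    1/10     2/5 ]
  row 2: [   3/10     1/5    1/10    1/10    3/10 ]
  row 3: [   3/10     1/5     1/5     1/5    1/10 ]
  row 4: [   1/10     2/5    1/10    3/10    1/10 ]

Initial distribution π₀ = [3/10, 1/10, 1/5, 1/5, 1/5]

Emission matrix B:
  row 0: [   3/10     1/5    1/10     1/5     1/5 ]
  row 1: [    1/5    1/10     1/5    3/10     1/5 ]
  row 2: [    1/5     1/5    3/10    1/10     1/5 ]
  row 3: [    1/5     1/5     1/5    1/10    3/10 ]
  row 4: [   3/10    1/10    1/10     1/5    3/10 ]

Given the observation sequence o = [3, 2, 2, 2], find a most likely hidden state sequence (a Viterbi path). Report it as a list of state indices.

path = [0, 1, 4, 1]

t=0: δ = [6.000e-02, 3.000e-02, 2.000e-02, 2.000e-02, 4.000e-02]  (obs o_0=3)
t=1: δ = [6.000e-04, 3.600e-03, 1.800e-03, 3.600e-03, 1.200e-03]  ψ = [0, 0, 0, 0, 0]  (obs o_1=2)
t=2: δ = [1.080e-04, 1.440e-04, 2.160e-04, 1.440e-04, 1.440e-04]  ψ = [3, 1, 3, 3, 1]  (obs o_2=2)
t=3: δ = [6.480e-06, 1.152e-05, 8.640e-06, 8.640e-06, 6.480e-06]  ψ = [2, 4, 3, 4, 2]  (obs o_3=2)
backtrack: best end state = 1; path = [0, 1, 4, 1]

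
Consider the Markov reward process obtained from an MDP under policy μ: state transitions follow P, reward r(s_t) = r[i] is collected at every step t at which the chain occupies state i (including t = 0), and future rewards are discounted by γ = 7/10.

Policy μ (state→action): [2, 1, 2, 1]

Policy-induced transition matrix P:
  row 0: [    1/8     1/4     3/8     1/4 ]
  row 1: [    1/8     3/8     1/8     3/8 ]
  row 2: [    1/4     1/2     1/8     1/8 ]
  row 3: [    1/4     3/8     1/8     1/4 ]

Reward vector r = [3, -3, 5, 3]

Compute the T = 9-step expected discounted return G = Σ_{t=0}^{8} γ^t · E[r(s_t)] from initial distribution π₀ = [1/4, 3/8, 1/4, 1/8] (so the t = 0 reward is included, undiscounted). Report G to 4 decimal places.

G = 3.6726

t=0: π = [0.2500, 0.3750, 0.2500, 0.1250], E[r] = 1.2500, γ^t·E[r] = 1.250000, running G = 1.250000
t=1: π = [0.1719, 0.3750, 0.1875, 0.2656], E[r] = 1.1250, γ^t·E[r] = 0.787500, running G = 2.037500
t=2: π = [0.1816, 0.3770, 0.1680, 0.2734], E[r] = 1.0742, γ^t·E[r] = 0.526367, running G = 2.563867
t=3: π = [0.1802, 0.3733, 0.1704, 0.2761], E[r] = 1.1011, γ^t·E[r] = 0.377668, running G = 2.941536
t=4: π = [0.1808, 0.3738, 0.1700, 0.2754], E[r] = 1.0974, γ^t·E[r] = 0.263489, running G = 3.205024
t=5: π = [0.1807, 0.3737, 0.1702, 0.2755], E[r] = 1.0985, γ^t·E[r] = 0.184623, running G = 3.389647
t=6: π = [0.1807, 0.3737, 0.1702, 0.2754], E[r] = 1.0982, γ^t·E[r] = 0.129201, running G = 3.518848
t=7: π = [0.1807, 0.3737, 0.1702, 0.2754], E[r] = 1.0983, γ^t·E[r] = 0.090446, running G = 3.609295
t=8: π = [0.1807, 0.3737, 0.1702, 0.2754], E[r] = 1.0982, γ^t·E[r] = 0.063311, running G = 3.672606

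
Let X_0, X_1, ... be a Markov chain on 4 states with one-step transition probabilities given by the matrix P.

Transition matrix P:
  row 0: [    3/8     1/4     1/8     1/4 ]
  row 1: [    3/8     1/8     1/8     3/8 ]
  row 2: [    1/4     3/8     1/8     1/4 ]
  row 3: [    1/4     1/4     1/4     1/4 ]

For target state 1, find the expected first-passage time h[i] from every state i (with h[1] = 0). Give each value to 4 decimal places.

h = [3.7101, 0.0000, 3.2464, 3.6522]

First-step conditioning: h[1] = 0; for i ≠ 1, h[i] = 1 + Σ_k P[i][k]·h[k].
  h[0] = 1 + 3/8·h[0] + 1/8·h[2] + 1/4·h[3]
  h[2] = 1 + 1/4·h[0] + 1/8·h[2] + 1/4·h[3]
  h[3] = 1 + 1/4·h[0] + 1/4·h[2] + 1/4·h[3]
Solving the 3×3 linear system over states ≠ 1 gives exactly h = [256/69, 0, 224/69, 84/23] (h[1] = 0 is the target).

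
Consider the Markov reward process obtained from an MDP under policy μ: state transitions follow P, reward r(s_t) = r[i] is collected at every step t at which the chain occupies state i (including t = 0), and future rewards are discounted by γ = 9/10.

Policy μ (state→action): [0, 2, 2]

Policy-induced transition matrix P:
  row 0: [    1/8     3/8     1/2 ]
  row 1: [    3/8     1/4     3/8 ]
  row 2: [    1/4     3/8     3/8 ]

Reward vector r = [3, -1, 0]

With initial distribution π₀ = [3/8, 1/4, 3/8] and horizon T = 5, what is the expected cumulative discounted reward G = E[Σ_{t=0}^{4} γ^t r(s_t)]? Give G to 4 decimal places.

G = 2.1844

t=0: π = [0.3750, 0.2500, 0.3750], E[r] = 0.8750, γ^t·E[r] = 0.875000, running G = 0.875000
t=1: π = [0.2344, 0.3438, 0.4219], E[r] = 0.3594, γ^t·E[r] = 0.323438, running G = 1.198438
t=2: π = [0.2637, 0.3320, 0.4043], E[r] = 0.4590, γ^t·E[r] = 0.371777, running G = 1.570215
t=3: π = [0.2585, 0.3335, 0.4080], E[r] = 0.4421, γ^t·E[r] = 0.322319, running G = 1.892534
t=4: π = [0.2594, 0.3333, 0.4073], E[r] = 0.4448, γ^t·E[r] = 0.291829, running G = 2.184363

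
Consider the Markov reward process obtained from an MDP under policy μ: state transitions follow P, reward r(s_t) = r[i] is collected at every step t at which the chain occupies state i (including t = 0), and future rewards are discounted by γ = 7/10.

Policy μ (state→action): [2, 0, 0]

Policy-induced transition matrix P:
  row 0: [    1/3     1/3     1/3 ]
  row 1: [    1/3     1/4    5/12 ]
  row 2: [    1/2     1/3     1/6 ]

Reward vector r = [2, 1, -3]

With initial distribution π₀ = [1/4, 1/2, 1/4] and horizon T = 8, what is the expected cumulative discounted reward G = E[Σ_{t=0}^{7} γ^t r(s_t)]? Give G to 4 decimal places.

G = 0.5124

t=0: π = [0.2500, 0.5000, 0.2500], E[r] = 0.2500, γ^t·E[r] = 0.250000, running G = 0.250000
t=1: π = [0.3750, 0.2917, 0.3333], E[r] = 0.0417, γ^t·E[r] = 0.029167, running G = 0.279167
t=2: π = [0.3889, 0.3090, 0.3021], E[r] = 0.1806, γ^t·E[r] = 0.088472, running G = 0.367639
t=3: π = [0.3837, 0.3076, 0.3087], E[r] = 0.1487, γ^t·E[r] = 0.051013, running G = 0.418652
t=4: π = [0.3848, 0.3077, 0.3075], E[r] = 0.1548, γ^t·E[r] = 0.037157, running G = 0.455809
t=5: π = [0.3846, 0.3077, 0.3077], E[r] = 0.1537, γ^t·E[r] = 0.025831, running G = 0.481640
t=6: π = [0.3846, 0.3077, 0.3077], E[r] = 0.1539, γ^t·E[r] = 0.018103, running G = 0.499743
t=7: π = [0.3846, 0.3077, 0.3077], E[r] = 0.1538, γ^t·E[r] = 0.012670, running G = 0.512412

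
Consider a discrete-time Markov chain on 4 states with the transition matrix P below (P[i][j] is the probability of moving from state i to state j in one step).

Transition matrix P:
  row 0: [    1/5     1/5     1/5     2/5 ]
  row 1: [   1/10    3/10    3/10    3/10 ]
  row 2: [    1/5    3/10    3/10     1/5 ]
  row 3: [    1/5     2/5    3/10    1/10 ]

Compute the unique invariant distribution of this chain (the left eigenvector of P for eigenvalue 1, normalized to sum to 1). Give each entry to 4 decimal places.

π = [0.1693, 0.3071, 0.2831, 0.2405]

Balance equations π_j = Σ_i π_i·P[i][j]:
  π_0 = 1/5·π_0 + 1/10·π_1 + 1/5·π_2 + 1/5·π_3
  π_1 = 1/5·π_0 + 3/10·π_1 + 3/10·π_2 + 2/5·π_3
  π_2 = 1/5·π_0 + 3/10·π_1 + 3/10·π_2 + 3/10·π_3
  normalize: π_0 + π_1 + π_2 + π_3 = 1
Solving the linear system gives exactly π = [183/1081, 332/1081, 306/1081, 260/1081].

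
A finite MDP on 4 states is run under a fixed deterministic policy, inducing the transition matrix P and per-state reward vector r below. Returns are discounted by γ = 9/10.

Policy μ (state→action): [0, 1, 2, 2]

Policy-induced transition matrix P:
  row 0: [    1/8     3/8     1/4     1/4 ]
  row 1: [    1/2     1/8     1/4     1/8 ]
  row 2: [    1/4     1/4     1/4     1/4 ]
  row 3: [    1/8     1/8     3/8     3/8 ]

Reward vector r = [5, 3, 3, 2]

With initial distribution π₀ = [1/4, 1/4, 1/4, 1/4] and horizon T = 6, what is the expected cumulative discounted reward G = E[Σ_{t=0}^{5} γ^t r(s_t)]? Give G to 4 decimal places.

t=0: π = [0.2500, 0.2500, 0.2500, 0.2500], E[r] = 3.2500, γ^t·E[r] = 3.250000, running G = 3.250000
t=1: π = [0.2500, 0.2188, 0.2813, 0.2500], E[r] = 3.2500, γ^t·E[r] = 2.925000, running G = 6.175000
t=2: π = [0.2422, 0.2227, 0.2813, 0.2539], E[r] = 3.2305, γ^t·E[r] = 2.616680, running G = 8.791680
t=3: π = [0.2437, 0.2207, 0.2817, 0.2539], E[r] = 3.2334, γ^t·E[r] = 2.357147, running G = 11.148827
t=4: π = [0.2430, 0.2211, 0.2817, 0.2542], E[r] = 3.2318, γ^t·E[r] = 2.120392, running G = 13.269219
t=5: π = [0.2431, 0.2210, 0.2818, 0.2541], E[r] = 3.2322, γ^t·E[r] = 1.908555, running G = 15.177774

G = 15.1778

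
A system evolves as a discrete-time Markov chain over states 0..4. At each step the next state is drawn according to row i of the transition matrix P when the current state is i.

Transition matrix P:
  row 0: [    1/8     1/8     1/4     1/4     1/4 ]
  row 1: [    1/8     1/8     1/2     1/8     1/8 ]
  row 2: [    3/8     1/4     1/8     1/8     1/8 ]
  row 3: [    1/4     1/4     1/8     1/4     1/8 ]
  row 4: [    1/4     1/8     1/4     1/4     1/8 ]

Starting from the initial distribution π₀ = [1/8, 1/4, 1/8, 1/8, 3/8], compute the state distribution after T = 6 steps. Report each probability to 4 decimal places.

π = [0.2290, 0.1798, 0.2401, 0.1975, 0.1536]

t=0: π = [0.1250, 0.2500, 0.1250, 0.1250, 0.3750]
t=1: π = [0.2188, 0.1563, 0.2813, 0.2031, 0.1406]
t=2: π = [0.2383, 0.1855, 0.2285, 0.1953, 0.1523]
t=3: π = [0.2256, 0.1780, 0.2434, 0.1982, 0.1548]
t=4: π = [0.2300, 0.1802, 0.2393, 0.1973, 0.1532]
t=5: π = [0.2286, 0.1796, 0.2405, 0.1976, 0.1537]
t=6: π = [0.2290, 0.1798, 0.2401, 0.1975, 0.1536]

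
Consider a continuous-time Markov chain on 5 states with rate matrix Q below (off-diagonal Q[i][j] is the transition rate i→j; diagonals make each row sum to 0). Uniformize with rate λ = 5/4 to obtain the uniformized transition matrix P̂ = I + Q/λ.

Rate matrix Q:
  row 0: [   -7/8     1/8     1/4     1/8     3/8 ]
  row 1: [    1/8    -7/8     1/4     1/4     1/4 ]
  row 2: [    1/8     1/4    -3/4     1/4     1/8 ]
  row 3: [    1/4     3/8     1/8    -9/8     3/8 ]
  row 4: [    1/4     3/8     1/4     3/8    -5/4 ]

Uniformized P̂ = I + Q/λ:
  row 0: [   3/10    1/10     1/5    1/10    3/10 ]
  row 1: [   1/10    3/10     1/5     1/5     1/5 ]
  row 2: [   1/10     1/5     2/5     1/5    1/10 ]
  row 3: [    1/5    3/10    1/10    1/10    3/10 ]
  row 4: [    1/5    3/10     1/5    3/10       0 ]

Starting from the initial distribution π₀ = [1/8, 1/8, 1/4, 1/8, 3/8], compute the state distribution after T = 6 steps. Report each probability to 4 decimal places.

π = [0.1699, 0.2433, 0.2272, 0.1824, 0.1772]

t=0: π = [0.1250, 0.1250, 0.2500, 0.1250, 0.3750]
t=1: π = [0.1750, 0.2500, 0.2375, 0.2125, 0.1250]
t=2: π = [0.1688, 0.2413, 0.2263, 0.1738, 0.1900]
t=3: π = [0.1701, 0.2436, 0.2279, 0.1848, 0.1736]
t=4: π = [0.1699, 0.2432, 0.2271, 0.1819, 0.1780]
t=5: π = [0.1700, 0.2433, 0.2272, 0.1826, 0.1769]
t=6: π = [0.1699, 0.2433, 0.2272, 0.1824, 0.1772]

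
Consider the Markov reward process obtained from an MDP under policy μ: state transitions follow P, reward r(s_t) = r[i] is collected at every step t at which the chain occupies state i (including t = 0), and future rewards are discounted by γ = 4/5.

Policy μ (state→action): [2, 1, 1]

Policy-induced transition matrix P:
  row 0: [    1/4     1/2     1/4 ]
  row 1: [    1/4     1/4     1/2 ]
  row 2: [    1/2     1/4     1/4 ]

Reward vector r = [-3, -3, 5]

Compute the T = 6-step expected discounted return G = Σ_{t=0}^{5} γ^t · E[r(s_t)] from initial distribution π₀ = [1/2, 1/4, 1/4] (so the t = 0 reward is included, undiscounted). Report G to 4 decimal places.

t=0: π = [0.5000, 0.2500, 0.2500], E[r] = -1.0000, γ^t·E[r] = -1.000000, running G = -1.000000
t=1: π = [0.3125, 0.3750, 0.3125], E[r] = -0.5000, γ^t·E[r] = -0.400000, running G = -1.400000
t=2: π = [0.3281, 0.3281, 0.3438], E[r] = -0.2500, γ^t·E[r] = -0.160000, running G = -1.560000
t=3: π = [0.3359, 0.3320, 0.3320], E[r] = -0.3438, γ^t·E[r] = -0.176000, running G = -1.736000
t=4: π = [0.3330, 0.3340, 0.3330], E[r] = -0.3359, γ^t·E[r] = -0.137600, running G = -1.873600
t=5: π = [0.3333, 0.3333, 0.3335], E[r] = -0.3320, γ^t·E[r] = -0.108800, running G = -1.982400

G = -1.9824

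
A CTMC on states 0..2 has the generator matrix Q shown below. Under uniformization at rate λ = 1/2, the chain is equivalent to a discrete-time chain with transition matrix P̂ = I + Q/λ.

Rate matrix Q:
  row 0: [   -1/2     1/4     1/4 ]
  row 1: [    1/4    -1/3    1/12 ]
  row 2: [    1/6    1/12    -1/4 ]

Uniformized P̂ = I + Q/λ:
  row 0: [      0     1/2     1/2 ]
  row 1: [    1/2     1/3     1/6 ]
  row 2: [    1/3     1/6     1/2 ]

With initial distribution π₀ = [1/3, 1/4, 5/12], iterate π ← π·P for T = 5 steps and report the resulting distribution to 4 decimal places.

t=0: π = [0.3333, 0.2500, 0.4167]
t=1: π = [0.2639, 0.3194, 0.4167]
t=2: π = [0.2986, 0.3079, 0.3935]
t=3: π = [0.2851, 0.3175, 0.3974]
t=4: π = [0.2912, 0.3146, 0.3942]
t=5: π = [0.2887, 0.3162, 0.3951]

π = [0.2887, 0.3162, 0.3951]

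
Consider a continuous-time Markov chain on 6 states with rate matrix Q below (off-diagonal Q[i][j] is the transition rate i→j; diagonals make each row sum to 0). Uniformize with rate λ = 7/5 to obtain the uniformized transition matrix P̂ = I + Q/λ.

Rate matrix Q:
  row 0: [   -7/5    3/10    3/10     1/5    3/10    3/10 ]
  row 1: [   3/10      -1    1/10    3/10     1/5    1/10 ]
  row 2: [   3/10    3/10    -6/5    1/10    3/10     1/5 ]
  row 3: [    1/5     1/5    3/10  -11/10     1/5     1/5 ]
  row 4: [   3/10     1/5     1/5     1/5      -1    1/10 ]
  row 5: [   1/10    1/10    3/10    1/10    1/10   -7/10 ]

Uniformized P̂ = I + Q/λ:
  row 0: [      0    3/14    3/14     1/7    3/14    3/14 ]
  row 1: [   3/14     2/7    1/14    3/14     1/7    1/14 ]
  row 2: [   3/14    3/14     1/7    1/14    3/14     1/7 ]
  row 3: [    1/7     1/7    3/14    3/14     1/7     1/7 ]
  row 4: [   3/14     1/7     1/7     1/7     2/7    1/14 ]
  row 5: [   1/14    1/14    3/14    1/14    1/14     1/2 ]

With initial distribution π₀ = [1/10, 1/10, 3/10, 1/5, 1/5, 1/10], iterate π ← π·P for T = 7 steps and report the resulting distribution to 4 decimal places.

π = [0.1449, 0.1759, 0.1648, 0.1394, 0.1759, 0.1991]

t=0: π = [0.1000, 0.1000, 0.3000, 0.2000, 0.2000, 0.1000]
t=1: π = [0.1643, 0.1786, 0.1643, 0.1357, 0.1929, 0.1643]
t=2: π = [0.1459, 0.1801, 0.1633, 0.1418, 0.1821, 0.1867]
t=3: π = [0.1462, 0.1773, 0.1639, 0.1409, 0.1776, 0.1941]
t=4: π = [0.1452, 0.1765, 0.1646, 0.1400, 0.1765, 0.1973]
t=5: π = [0.1450, 0.1761, 0.1647, 0.1396, 0.1761, 0.1985]
t=6: π = [0.1449, 0.1760, 0.1648, 0.1395, 0.1760, 0.1989]
t=7: π = [0.1449, 0.1759, 0.1648, 0.1394, 0.1759, 0.1991]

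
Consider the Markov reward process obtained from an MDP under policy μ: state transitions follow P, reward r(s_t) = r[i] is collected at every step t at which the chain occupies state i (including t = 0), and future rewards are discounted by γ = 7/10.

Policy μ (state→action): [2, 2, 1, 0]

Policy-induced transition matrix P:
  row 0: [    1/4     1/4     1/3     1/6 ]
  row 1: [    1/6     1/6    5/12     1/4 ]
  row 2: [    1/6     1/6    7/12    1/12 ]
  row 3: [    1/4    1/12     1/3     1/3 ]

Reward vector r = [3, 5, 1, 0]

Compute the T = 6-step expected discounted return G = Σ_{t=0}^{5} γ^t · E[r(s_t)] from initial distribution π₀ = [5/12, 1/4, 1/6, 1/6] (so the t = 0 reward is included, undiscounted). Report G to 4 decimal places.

G = 6.4044

t=0: π = [0.4167, 0.2500, 0.1667, 0.1667], E[r] = 2.6667, γ^t·E[r] = 2.666667, running G = 2.666667
t=1: π = [0.2153, 0.1875, 0.3958, 0.2014], E[r] = 1.9792, γ^t·E[r] = 1.385417, running G = 4.052083
t=2: π = [0.2014, 0.1678, 0.4479, 0.1829], E[r] = 1.8912, γ^t·E[r] = 0.926690, running G = 4.978773
t=3: π = [0.1987, 0.1682, 0.4593, 0.1738], E[r] = 1.8964, γ^t·E[r] = 0.650469, running G = 5.629242
t=4: π = [0.1977, 0.1687, 0.4622, 0.1714], E[r] = 1.8990, γ^t·E[r] = 0.455950, running G = 6.085192
t=5: π = [0.1974, 0.1689, 0.4629, 0.1708], E[r] = 1.8995, γ^t·E[r] = 0.319251, running G = 6.404444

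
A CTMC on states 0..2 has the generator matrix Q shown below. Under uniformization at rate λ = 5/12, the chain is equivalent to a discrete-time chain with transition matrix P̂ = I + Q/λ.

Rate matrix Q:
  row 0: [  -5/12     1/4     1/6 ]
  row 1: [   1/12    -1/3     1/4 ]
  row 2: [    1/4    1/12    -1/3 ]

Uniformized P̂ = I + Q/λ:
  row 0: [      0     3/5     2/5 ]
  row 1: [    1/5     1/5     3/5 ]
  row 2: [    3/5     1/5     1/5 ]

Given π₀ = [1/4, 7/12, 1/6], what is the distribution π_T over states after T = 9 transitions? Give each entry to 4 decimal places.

t=0: π = [0.2500, 0.5833, 0.1667]
t=1: π = [0.2167, 0.3000, 0.4833]
t=2: π = [0.3500, 0.2867, 0.3633]
t=3: π = [0.2753, 0.3400, 0.3847]
t=4: π = [0.2988, 0.3101, 0.3911]
t=5: π = [0.2967, 0.3195, 0.3838]
t=6: π = [0.2942, 0.3187, 0.3871]
t=7: π = [0.2960, 0.3177, 0.3863]
t=8: π = [0.2953, 0.3184, 0.3863]
t=9: π = [0.2954, 0.3181, 0.3864]

π = [0.2954, 0.3181, 0.3864]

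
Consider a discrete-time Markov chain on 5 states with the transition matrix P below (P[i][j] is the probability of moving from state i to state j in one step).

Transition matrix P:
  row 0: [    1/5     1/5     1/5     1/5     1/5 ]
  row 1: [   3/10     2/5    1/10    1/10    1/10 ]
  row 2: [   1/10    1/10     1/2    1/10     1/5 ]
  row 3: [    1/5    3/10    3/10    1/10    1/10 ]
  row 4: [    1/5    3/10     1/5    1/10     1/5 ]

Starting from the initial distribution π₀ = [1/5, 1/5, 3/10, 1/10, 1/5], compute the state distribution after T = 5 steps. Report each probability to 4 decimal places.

t=0: π = [0.2000, 0.2000, 0.3000, 0.1000, 0.2000]
t=1: π = [0.1900, 0.2400, 0.2800, 0.1200, 0.1700]
t=2: π = [0.1960, 0.2490, 0.2720, 0.1190, 0.1640]
t=3: π = [0.1977, 0.2509, 0.2686, 0.1196, 0.1632]
t=4: π = [0.1982, 0.2516, 0.2675, 0.1198, 0.1630]
t=5: π = [0.1984, 0.2518, 0.2671, 0.1198, 0.1629]

π = [0.1984, 0.2518, 0.2671, 0.1198, 0.1629]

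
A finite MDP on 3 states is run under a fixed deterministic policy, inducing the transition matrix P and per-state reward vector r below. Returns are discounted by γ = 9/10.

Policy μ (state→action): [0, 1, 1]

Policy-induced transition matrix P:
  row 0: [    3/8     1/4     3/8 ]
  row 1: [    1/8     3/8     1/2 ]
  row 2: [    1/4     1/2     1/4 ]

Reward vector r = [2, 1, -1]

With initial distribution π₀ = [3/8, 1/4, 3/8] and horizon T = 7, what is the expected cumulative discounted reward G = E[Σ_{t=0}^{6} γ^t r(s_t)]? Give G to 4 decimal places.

G = 2.7026

t=0: π = [0.3750, 0.2500, 0.3750], E[r] = 0.6250, γ^t·E[r] = 0.625000, running G = 0.625000
t=1: π = [0.2656, 0.3750, 0.3594], E[r] = 0.5469, γ^t·E[r] = 0.492188, running G = 1.117188
t=2: π = [0.2363, 0.3867, 0.3770], E[r] = 0.4824, γ^t·E[r] = 0.390762, running G = 1.507949
t=3: π = [0.2312, 0.3926, 0.3762], E[r] = 0.4788, γ^t·E[r] = 0.349016, running G = 1.856965
t=4: π = [0.2298, 0.3931, 0.3770], E[r] = 0.4757, γ^t·E[r] = 0.312132, running G = 2.169097
t=5: π = [0.2296, 0.3934, 0.3770], E[r] = 0.4756, γ^t·E[r] = 0.280817, running G = 2.449915
t=6: π = [0.2295, 0.3934, 0.3770], E[r] = 0.4754, γ^t·E[r] = 0.252660, running G = 2.702575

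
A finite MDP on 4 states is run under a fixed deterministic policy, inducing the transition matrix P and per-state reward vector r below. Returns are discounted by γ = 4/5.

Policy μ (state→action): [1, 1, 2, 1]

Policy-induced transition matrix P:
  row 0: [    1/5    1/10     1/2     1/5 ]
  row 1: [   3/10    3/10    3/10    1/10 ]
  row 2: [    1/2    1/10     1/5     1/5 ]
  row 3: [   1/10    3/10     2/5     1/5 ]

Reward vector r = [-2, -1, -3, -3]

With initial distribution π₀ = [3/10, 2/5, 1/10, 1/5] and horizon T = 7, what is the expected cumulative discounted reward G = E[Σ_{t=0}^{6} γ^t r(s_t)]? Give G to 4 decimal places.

G = -8.8029

t=0: π = [0.3000, 0.4000, 0.1000, 0.2000], E[r] = -1.9000, γ^t·E[r] = -1.900000, running G = -1.900000
t=1: π = [0.2500, 0.2200, 0.3700, 0.1600], E[r] = -2.3100, γ^t·E[r] = -1.848000, running G = -3.748000
t=2: π = [0.3170, 0.1760, 0.3290, 0.1780], E[r] = -2.3310, γ^t·E[r] = -1.491840, running G = -5.239840
t=3: π = [0.2985, 0.1708, 0.3483, 0.1824], E[r] = -2.3599, γ^t·E[r] = -1.208269, running G = -6.448109
t=4: π = [0.3033, 0.1706, 0.3431, 0.1829], E[r] = -2.3554, γ^t·E[r] = -0.964768, running G = -7.412877
t=5: π = [0.3017, 0.1707, 0.3446, 0.1829], E[r] = -2.3569, γ^t·E[r] = -0.772299, running G = -8.185176
t=6: π = [0.3022, 0.1707, 0.3442, 0.1829], E[r] = -2.3564, γ^t·E[r] = -0.617708, running G = -8.802884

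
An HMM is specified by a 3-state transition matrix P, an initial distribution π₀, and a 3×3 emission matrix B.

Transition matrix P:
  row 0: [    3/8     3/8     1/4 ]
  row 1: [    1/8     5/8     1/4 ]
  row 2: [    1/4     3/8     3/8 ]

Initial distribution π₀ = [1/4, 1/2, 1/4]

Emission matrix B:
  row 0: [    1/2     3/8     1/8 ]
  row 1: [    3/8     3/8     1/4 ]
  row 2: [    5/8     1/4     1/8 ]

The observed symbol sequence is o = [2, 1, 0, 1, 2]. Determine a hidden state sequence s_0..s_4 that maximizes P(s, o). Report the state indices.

path = [1, 1, 1, 1, 1]

t=0: δ = [3.125e-02, 1.250e-01, 3.125e-02]  (obs o_0=2)
t=1: δ = [5.859e-03, 2.930e-02, 7.812e-03]  ψ = [1, 1, 1]  (obs o_1=1)
t=2: δ = [1.831e-03, 6.866e-03, 4.578e-03]  ψ = [1, 1, 1]  (obs o_2=0)
t=3: δ = [4.292e-04, 1.609e-03, 4.292e-04]  ψ = [2, 1, 1]  (obs o_3=1)
t=4: δ = [2.515e-05, 2.515e-04, 5.029e-05]  ψ = [1, 1, 1]  (obs o_4=2)
backtrack: best end state = 1; path = [1, 1, 1, 1, 1]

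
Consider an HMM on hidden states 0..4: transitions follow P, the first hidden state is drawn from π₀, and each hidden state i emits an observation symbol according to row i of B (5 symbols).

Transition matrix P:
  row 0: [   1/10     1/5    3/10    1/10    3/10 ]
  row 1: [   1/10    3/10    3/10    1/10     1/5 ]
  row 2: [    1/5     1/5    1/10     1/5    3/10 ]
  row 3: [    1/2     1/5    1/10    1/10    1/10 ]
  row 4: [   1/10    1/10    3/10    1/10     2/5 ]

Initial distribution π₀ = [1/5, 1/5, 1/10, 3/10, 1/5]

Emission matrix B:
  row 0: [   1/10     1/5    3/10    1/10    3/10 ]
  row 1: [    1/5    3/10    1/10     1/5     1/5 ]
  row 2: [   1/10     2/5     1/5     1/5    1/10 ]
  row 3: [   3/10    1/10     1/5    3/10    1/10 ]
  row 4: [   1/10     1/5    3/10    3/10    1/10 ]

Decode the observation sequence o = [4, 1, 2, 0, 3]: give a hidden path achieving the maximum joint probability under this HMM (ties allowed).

path = [0, 2, 4, 4, 4]

t=0: δ = [6.000e-02, 4.000e-02, 1.000e-02, 3.000e-02, 2.000e-02]  (obs o_0=4)
t=1: δ = [3.000e-03, 3.600e-03, 7.200e-03, 6.000e-04, 3.600e-03]  ψ = [3, 0, 0, 0, 0]  (obs o_1=1)
t=2: δ = [4.320e-04, 1.440e-04, 2.160e-04, 2.880e-04, 6.480e-04]  ψ = [2, 2, 1, 2, 2]  (obs o_2=2)
t=3: δ = [1.440e-05, 1.728e-05, 1.944e-05, 1.944e-05, 2.592e-05]  ψ = [3, 0, 4, 4, 4]  (obs o_3=0)
t=4: δ = [9.720e-07, 1.037e-06, 1.555e-06, 1.166e-06, 3.110e-06]  ψ = [3, 1, 4, 2, 4]  (obs o_4=3)
backtrack: best end state = 4; path = [0, 2, 4, 4, 4]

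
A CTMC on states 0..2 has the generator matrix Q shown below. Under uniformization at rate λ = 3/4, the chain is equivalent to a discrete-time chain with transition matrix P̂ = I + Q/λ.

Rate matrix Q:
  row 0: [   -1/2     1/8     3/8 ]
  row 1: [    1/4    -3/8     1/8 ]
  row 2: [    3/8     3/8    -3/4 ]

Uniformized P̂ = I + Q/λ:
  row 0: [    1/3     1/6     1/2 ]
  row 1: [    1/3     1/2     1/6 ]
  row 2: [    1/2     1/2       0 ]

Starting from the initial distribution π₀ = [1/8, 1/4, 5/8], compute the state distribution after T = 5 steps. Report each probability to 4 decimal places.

π = [0.3759, 0.3759, 0.2483]

t=0: π = [0.1250, 0.2500, 0.6250]
t=1: π = [0.4375, 0.4583, 0.1042]
t=2: π = [0.3507, 0.3542, 0.2951]
t=3: π = [0.3825, 0.3831, 0.2344]
t=4: π = [0.3724, 0.3725, 0.2551]
t=5: π = [0.3759, 0.3759, 0.2483]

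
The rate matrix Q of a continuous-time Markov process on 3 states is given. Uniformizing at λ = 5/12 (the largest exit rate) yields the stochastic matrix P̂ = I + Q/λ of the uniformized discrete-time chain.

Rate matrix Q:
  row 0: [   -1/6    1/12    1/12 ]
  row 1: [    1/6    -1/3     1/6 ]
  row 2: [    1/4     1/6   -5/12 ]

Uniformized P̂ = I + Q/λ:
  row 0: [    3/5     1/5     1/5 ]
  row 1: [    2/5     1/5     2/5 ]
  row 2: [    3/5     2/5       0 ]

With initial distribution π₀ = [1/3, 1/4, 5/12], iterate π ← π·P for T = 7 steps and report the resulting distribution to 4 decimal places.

π = [0.5517, 0.2414, 0.2068]

t=0: π = [0.3333, 0.2500, 0.4167]
t=1: π = [0.5500, 0.2833, 0.1667]
t=2: π = [0.5433, 0.2333, 0.2233]
t=3: π = [0.5533, 0.2447, 0.2020]
t=4: π = [0.5511, 0.2404, 0.2085]
t=5: π = [0.5519, 0.2417, 0.2064]
t=6: π = [0.5517, 0.2413, 0.2071]
t=7: π = [0.5517, 0.2414, 0.2068]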